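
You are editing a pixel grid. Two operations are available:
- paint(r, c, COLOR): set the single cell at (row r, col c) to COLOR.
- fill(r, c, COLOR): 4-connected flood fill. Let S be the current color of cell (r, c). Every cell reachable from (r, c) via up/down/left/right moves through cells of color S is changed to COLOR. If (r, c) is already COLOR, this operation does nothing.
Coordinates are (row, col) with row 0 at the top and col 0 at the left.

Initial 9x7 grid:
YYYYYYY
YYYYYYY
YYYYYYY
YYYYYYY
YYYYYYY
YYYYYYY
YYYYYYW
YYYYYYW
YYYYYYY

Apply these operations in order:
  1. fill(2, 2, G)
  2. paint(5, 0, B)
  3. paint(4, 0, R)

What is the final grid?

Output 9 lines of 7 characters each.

After op 1 fill(2,2,G) [61 cells changed]:
GGGGGGG
GGGGGGG
GGGGGGG
GGGGGGG
GGGGGGG
GGGGGGG
GGGGGGW
GGGGGGW
GGGGGGG
After op 2 paint(5,0,B):
GGGGGGG
GGGGGGG
GGGGGGG
GGGGGGG
GGGGGGG
BGGGGGG
GGGGGGW
GGGGGGW
GGGGGGG
After op 3 paint(4,0,R):
GGGGGGG
GGGGGGG
GGGGGGG
GGGGGGG
RGGGGGG
BGGGGGG
GGGGGGW
GGGGGGW
GGGGGGG

Answer: GGGGGGG
GGGGGGG
GGGGGGG
GGGGGGG
RGGGGGG
BGGGGGG
GGGGGGW
GGGGGGW
GGGGGGG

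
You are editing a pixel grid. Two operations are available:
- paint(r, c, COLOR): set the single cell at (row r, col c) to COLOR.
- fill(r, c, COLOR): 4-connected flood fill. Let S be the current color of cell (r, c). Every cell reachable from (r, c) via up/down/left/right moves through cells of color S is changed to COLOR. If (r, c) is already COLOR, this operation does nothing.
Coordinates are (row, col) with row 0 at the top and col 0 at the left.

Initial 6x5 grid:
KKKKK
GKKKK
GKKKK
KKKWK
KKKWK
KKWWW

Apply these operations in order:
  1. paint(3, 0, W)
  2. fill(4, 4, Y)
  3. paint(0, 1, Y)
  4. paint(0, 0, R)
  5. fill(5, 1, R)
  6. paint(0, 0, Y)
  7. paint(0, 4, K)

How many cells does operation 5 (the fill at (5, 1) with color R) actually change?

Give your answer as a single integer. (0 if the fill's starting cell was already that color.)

After op 1 paint(3,0,W):
KKKKK
GKKKK
GKKKK
WKKWK
KKKWK
KKWWW
After op 2 fill(4,4,Y) [22 cells changed]:
YYYYY
GYYYY
GYYYY
WYYWY
YYYWY
YYWWW
After op 3 paint(0,1,Y):
YYYYY
GYYYY
GYYYY
WYYWY
YYYWY
YYWWW
After op 4 paint(0,0,R):
RYYYY
GYYYY
GYYYY
WYYWY
YYYWY
YYWWW
After op 5 fill(5,1,R) [21 cells changed]:
RRRRR
GRRRR
GRRRR
WRRWR
RRRWR
RRWWW

Answer: 21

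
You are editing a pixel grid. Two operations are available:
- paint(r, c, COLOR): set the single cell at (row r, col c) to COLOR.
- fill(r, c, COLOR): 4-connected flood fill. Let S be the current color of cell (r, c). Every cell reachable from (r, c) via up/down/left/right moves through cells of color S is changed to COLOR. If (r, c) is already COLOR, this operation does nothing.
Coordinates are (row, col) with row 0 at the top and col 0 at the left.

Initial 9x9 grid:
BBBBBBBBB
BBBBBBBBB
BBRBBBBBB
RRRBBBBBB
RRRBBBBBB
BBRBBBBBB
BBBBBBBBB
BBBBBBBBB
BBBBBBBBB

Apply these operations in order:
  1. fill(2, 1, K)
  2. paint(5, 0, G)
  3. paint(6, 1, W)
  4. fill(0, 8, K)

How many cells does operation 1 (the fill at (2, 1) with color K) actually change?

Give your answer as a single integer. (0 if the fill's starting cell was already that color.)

Answer: 73

Derivation:
After op 1 fill(2,1,K) [73 cells changed]:
KKKKKKKKK
KKKKKKKKK
KKRKKKKKK
RRRKKKKKK
RRRKKKKKK
KKRKKKKKK
KKKKKKKKK
KKKKKKKKK
KKKKKKKKK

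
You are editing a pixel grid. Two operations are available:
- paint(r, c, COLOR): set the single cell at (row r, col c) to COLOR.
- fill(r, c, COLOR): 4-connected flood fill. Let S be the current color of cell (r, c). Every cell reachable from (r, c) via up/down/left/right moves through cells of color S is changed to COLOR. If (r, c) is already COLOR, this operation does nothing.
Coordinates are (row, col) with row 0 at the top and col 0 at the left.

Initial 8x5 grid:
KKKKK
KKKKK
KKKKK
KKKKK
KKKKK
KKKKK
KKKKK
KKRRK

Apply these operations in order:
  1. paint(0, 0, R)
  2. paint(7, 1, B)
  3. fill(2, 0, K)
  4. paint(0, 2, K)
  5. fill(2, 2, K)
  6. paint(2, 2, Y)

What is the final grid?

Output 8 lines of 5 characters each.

After op 1 paint(0,0,R):
RKKKK
KKKKK
KKKKK
KKKKK
KKKKK
KKKKK
KKKKK
KKRRK
After op 2 paint(7,1,B):
RKKKK
KKKKK
KKKKK
KKKKK
KKKKK
KKKKK
KKKKK
KBRRK
After op 3 fill(2,0,K) [0 cells changed]:
RKKKK
KKKKK
KKKKK
KKKKK
KKKKK
KKKKK
KKKKK
KBRRK
After op 4 paint(0,2,K):
RKKKK
KKKKK
KKKKK
KKKKK
KKKKK
KKKKK
KKKKK
KBRRK
After op 5 fill(2,2,K) [0 cells changed]:
RKKKK
KKKKK
KKKKK
KKKKK
KKKKK
KKKKK
KKKKK
KBRRK
After op 6 paint(2,2,Y):
RKKKK
KKKKK
KKYKK
KKKKK
KKKKK
KKKKK
KKKKK
KBRRK

Answer: RKKKK
KKKKK
KKYKK
KKKKK
KKKKK
KKKKK
KKKKK
KBRRK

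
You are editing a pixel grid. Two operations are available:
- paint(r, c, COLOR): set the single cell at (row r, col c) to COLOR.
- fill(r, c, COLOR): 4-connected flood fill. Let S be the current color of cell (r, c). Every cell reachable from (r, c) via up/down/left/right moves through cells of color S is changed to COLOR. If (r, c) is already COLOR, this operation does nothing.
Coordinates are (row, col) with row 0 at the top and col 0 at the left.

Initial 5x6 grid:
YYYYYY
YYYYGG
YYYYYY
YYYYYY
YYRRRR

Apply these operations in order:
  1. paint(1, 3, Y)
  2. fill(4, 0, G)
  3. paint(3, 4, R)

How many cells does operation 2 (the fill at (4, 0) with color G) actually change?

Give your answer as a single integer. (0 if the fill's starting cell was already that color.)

Answer: 24

Derivation:
After op 1 paint(1,3,Y):
YYYYYY
YYYYGG
YYYYYY
YYYYYY
YYRRRR
After op 2 fill(4,0,G) [24 cells changed]:
GGGGGG
GGGGGG
GGGGGG
GGGGGG
GGRRRR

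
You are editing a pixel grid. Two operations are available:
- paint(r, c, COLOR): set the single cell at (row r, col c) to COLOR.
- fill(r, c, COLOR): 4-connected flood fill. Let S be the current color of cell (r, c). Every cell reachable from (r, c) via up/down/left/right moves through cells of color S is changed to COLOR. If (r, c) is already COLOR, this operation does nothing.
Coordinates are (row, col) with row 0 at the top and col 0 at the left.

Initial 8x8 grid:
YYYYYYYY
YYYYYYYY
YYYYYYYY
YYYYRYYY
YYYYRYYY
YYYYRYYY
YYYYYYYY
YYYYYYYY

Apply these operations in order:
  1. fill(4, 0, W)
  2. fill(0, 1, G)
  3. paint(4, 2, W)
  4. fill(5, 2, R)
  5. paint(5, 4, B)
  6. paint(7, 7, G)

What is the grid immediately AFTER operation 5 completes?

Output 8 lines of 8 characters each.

After op 1 fill(4,0,W) [61 cells changed]:
WWWWWWWW
WWWWWWWW
WWWWWWWW
WWWWRWWW
WWWWRWWW
WWWWRWWW
WWWWWWWW
WWWWWWWW
After op 2 fill(0,1,G) [61 cells changed]:
GGGGGGGG
GGGGGGGG
GGGGGGGG
GGGGRGGG
GGGGRGGG
GGGGRGGG
GGGGGGGG
GGGGGGGG
After op 3 paint(4,2,W):
GGGGGGGG
GGGGGGGG
GGGGGGGG
GGGGRGGG
GGWGRGGG
GGGGRGGG
GGGGGGGG
GGGGGGGG
After op 4 fill(5,2,R) [60 cells changed]:
RRRRRRRR
RRRRRRRR
RRRRRRRR
RRRRRRRR
RRWRRRRR
RRRRRRRR
RRRRRRRR
RRRRRRRR
After op 5 paint(5,4,B):
RRRRRRRR
RRRRRRRR
RRRRRRRR
RRRRRRRR
RRWRRRRR
RRRRBRRR
RRRRRRRR
RRRRRRRR

Answer: RRRRRRRR
RRRRRRRR
RRRRRRRR
RRRRRRRR
RRWRRRRR
RRRRBRRR
RRRRRRRR
RRRRRRRR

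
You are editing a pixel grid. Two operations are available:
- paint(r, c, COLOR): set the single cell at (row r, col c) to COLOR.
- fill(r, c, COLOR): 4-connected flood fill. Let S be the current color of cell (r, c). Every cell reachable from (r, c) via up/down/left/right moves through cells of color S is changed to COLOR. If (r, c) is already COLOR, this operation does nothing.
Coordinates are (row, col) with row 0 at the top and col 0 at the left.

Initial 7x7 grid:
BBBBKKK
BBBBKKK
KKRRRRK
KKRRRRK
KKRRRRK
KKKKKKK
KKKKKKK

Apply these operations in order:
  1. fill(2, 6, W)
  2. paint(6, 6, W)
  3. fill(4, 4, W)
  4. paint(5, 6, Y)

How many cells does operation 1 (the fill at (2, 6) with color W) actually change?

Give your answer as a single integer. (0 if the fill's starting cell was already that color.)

After op 1 fill(2,6,W) [29 cells changed]:
BBBBWWW
BBBBWWW
WWRRRRW
WWRRRRW
WWRRRRW
WWWWWWW
WWWWWWW

Answer: 29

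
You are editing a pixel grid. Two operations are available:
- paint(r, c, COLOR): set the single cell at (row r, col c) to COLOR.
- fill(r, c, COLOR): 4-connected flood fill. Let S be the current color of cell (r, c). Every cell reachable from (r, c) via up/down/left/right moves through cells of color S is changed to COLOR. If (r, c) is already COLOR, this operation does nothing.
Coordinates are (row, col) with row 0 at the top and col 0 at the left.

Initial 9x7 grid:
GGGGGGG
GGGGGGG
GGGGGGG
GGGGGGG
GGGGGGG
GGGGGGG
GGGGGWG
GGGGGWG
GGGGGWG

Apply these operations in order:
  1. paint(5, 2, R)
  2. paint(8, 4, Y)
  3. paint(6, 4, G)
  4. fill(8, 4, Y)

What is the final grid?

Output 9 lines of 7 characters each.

Answer: GGGGGGG
GGGGGGG
GGGGGGG
GGGGGGG
GGGGGGG
GGRGGGG
GGGGGWG
GGGGGWG
GGGGYWG

Derivation:
After op 1 paint(5,2,R):
GGGGGGG
GGGGGGG
GGGGGGG
GGGGGGG
GGGGGGG
GGRGGGG
GGGGGWG
GGGGGWG
GGGGGWG
After op 2 paint(8,4,Y):
GGGGGGG
GGGGGGG
GGGGGGG
GGGGGGG
GGGGGGG
GGRGGGG
GGGGGWG
GGGGGWG
GGGGYWG
After op 3 paint(6,4,G):
GGGGGGG
GGGGGGG
GGGGGGG
GGGGGGG
GGGGGGG
GGRGGGG
GGGGGWG
GGGGGWG
GGGGYWG
After op 4 fill(8,4,Y) [0 cells changed]:
GGGGGGG
GGGGGGG
GGGGGGG
GGGGGGG
GGGGGGG
GGRGGGG
GGGGGWG
GGGGGWG
GGGGYWG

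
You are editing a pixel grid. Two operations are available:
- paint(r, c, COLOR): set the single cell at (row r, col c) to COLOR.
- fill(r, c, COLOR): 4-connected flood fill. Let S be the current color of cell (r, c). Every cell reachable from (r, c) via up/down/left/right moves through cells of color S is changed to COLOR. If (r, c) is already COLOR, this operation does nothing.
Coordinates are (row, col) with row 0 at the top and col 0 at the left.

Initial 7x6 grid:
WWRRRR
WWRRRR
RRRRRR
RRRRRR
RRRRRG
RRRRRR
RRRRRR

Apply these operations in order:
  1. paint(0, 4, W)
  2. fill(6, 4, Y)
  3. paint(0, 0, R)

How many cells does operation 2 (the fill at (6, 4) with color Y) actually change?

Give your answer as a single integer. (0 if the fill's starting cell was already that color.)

Answer: 36

Derivation:
After op 1 paint(0,4,W):
WWRRWR
WWRRRR
RRRRRR
RRRRRR
RRRRRG
RRRRRR
RRRRRR
After op 2 fill(6,4,Y) [36 cells changed]:
WWYYWY
WWYYYY
YYYYYY
YYYYYY
YYYYYG
YYYYYY
YYYYYY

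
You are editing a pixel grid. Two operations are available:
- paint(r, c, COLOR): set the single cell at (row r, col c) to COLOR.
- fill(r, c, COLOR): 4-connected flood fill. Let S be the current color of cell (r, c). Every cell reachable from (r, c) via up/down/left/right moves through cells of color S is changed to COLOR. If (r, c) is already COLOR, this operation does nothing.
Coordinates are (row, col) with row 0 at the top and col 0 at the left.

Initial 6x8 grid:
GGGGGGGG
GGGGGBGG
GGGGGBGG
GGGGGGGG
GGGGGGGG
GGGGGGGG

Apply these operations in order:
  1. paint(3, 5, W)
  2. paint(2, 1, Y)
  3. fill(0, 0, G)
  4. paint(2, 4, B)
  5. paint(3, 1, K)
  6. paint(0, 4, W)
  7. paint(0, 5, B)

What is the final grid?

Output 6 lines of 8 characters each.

After op 1 paint(3,5,W):
GGGGGGGG
GGGGGBGG
GGGGGBGG
GGGGGWGG
GGGGGGGG
GGGGGGGG
After op 2 paint(2,1,Y):
GGGGGGGG
GGGGGBGG
GYGGGBGG
GGGGGWGG
GGGGGGGG
GGGGGGGG
After op 3 fill(0,0,G) [0 cells changed]:
GGGGGGGG
GGGGGBGG
GYGGGBGG
GGGGGWGG
GGGGGGGG
GGGGGGGG
After op 4 paint(2,4,B):
GGGGGGGG
GGGGGBGG
GYGGBBGG
GGGGGWGG
GGGGGGGG
GGGGGGGG
After op 5 paint(3,1,K):
GGGGGGGG
GGGGGBGG
GYGGBBGG
GKGGGWGG
GGGGGGGG
GGGGGGGG
After op 6 paint(0,4,W):
GGGGWGGG
GGGGGBGG
GYGGBBGG
GKGGGWGG
GGGGGGGG
GGGGGGGG
After op 7 paint(0,5,B):
GGGGWBGG
GGGGGBGG
GYGGBBGG
GKGGGWGG
GGGGGGGG
GGGGGGGG

Answer: GGGGWBGG
GGGGGBGG
GYGGBBGG
GKGGGWGG
GGGGGGGG
GGGGGGGG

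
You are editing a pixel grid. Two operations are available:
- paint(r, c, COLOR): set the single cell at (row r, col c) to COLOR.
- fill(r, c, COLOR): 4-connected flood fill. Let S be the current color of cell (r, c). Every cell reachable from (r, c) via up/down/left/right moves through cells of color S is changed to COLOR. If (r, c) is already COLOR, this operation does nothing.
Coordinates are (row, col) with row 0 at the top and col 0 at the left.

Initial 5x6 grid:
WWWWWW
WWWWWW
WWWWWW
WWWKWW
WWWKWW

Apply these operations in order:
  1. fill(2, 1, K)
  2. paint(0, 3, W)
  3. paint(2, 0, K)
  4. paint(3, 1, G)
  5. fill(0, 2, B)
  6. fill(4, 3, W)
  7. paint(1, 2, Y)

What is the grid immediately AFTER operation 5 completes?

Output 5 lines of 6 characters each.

Answer: BBBWBB
BBBBBB
BBBBBB
BGBBBB
BBBBBB

Derivation:
After op 1 fill(2,1,K) [28 cells changed]:
KKKKKK
KKKKKK
KKKKKK
KKKKKK
KKKKKK
After op 2 paint(0,3,W):
KKKWKK
KKKKKK
KKKKKK
KKKKKK
KKKKKK
After op 3 paint(2,0,K):
KKKWKK
KKKKKK
KKKKKK
KKKKKK
KKKKKK
After op 4 paint(3,1,G):
KKKWKK
KKKKKK
KKKKKK
KGKKKK
KKKKKK
After op 5 fill(0,2,B) [28 cells changed]:
BBBWBB
BBBBBB
BBBBBB
BGBBBB
BBBBBB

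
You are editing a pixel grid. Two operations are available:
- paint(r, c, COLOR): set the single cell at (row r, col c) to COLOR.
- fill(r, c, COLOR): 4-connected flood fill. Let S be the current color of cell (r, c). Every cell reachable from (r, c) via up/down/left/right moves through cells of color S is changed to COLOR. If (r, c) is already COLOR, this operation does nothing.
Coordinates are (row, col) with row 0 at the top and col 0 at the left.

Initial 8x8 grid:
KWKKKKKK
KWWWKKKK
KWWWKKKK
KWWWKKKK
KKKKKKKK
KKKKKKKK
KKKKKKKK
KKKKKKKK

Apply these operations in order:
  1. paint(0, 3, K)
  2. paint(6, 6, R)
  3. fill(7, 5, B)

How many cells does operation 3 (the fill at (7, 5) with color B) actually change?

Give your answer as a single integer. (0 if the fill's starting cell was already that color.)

After op 1 paint(0,3,K):
KWKKKKKK
KWWWKKKK
KWWWKKKK
KWWWKKKK
KKKKKKKK
KKKKKKKK
KKKKKKKK
KKKKKKKK
After op 2 paint(6,6,R):
KWKKKKKK
KWWWKKKK
KWWWKKKK
KWWWKKKK
KKKKKKKK
KKKKKKKK
KKKKKKRK
KKKKKKKK
After op 3 fill(7,5,B) [53 cells changed]:
BWBBBBBB
BWWWBBBB
BWWWBBBB
BWWWBBBB
BBBBBBBB
BBBBBBBB
BBBBBBRB
BBBBBBBB

Answer: 53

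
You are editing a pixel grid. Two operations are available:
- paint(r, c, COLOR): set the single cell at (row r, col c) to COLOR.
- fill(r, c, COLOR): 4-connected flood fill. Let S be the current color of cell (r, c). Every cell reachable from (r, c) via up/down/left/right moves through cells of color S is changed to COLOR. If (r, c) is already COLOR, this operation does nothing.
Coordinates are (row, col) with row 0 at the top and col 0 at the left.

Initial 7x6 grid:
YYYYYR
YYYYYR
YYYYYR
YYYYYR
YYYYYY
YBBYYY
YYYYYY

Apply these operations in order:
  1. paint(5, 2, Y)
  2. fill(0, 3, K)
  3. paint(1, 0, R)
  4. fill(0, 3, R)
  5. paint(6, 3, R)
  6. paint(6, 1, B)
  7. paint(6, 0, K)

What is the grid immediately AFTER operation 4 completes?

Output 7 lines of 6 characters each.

After op 1 paint(5,2,Y):
YYYYYR
YYYYYR
YYYYYR
YYYYYR
YYYYYY
YBYYYY
YYYYYY
After op 2 fill(0,3,K) [37 cells changed]:
KKKKKR
KKKKKR
KKKKKR
KKKKKR
KKKKKK
KBKKKK
KKKKKK
After op 3 paint(1,0,R):
KKKKKR
RKKKKR
KKKKKR
KKKKKR
KKKKKK
KBKKKK
KKKKKK
After op 4 fill(0,3,R) [36 cells changed]:
RRRRRR
RRRRRR
RRRRRR
RRRRRR
RRRRRR
RBRRRR
RRRRRR

Answer: RRRRRR
RRRRRR
RRRRRR
RRRRRR
RRRRRR
RBRRRR
RRRRRR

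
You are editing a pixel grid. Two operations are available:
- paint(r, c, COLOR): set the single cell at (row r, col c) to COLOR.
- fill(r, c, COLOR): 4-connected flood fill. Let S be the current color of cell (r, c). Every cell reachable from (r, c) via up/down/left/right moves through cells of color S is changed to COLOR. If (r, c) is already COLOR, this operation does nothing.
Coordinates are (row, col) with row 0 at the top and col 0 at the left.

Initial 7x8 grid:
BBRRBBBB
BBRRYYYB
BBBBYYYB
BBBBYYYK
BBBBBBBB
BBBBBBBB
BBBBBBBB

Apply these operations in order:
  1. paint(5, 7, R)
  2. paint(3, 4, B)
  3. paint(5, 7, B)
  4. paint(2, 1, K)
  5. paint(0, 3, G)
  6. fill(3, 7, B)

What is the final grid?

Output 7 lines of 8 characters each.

After op 1 paint(5,7,R):
BBRRBBBB
BBRRYYYB
BBBBYYYB
BBBBYYYK
BBBBBBBB
BBBBBBBR
BBBBBBBB
After op 2 paint(3,4,B):
BBRRBBBB
BBRRYYYB
BBBBYYYB
BBBBBYYK
BBBBBBBB
BBBBBBBR
BBBBBBBB
After op 3 paint(5,7,B):
BBRRBBBB
BBRRYYYB
BBBBYYYB
BBBBBYYK
BBBBBBBB
BBBBBBBB
BBBBBBBB
After op 4 paint(2,1,K):
BBRRBBBB
BBRRYYYB
BKBBYYYB
BBBBBYYK
BBBBBBBB
BBBBBBBB
BBBBBBBB
After op 5 paint(0,3,G):
BBRGBBBB
BBRRYYYB
BKBBYYYB
BBBBBYYK
BBBBBBBB
BBBBBBBB
BBBBBBBB
After op 6 fill(3,7,B) [1 cells changed]:
BBRGBBBB
BBRRYYYB
BKBBYYYB
BBBBBYYB
BBBBBBBB
BBBBBBBB
BBBBBBBB

Answer: BBRGBBBB
BBRRYYYB
BKBBYYYB
BBBBBYYB
BBBBBBBB
BBBBBBBB
BBBBBBBB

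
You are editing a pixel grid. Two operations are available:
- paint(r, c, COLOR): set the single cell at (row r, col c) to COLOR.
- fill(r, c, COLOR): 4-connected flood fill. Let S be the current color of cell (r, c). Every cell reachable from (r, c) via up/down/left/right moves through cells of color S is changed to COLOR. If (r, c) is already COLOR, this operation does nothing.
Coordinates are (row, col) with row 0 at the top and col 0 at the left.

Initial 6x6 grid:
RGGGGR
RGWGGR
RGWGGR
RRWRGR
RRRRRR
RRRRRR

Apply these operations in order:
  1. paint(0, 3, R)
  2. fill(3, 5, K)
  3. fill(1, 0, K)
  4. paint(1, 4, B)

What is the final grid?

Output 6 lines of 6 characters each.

Answer: KGGRGK
KGWGBK
KGWGGK
KKWKGK
KKKKKK
KKKKKK

Derivation:
After op 1 paint(0,3,R):
RGGRGR
RGWGGR
RGWGGR
RRWRGR
RRRRRR
RRRRRR
After op 2 fill(3,5,K) [22 cells changed]:
KGGRGK
KGWGGK
KGWGGK
KKWKGK
KKKKKK
KKKKKK
After op 3 fill(1,0,K) [0 cells changed]:
KGGRGK
KGWGGK
KGWGGK
KKWKGK
KKKKKK
KKKKKK
After op 4 paint(1,4,B):
KGGRGK
KGWGBK
KGWGGK
KKWKGK
KKKKKK
KKKKKK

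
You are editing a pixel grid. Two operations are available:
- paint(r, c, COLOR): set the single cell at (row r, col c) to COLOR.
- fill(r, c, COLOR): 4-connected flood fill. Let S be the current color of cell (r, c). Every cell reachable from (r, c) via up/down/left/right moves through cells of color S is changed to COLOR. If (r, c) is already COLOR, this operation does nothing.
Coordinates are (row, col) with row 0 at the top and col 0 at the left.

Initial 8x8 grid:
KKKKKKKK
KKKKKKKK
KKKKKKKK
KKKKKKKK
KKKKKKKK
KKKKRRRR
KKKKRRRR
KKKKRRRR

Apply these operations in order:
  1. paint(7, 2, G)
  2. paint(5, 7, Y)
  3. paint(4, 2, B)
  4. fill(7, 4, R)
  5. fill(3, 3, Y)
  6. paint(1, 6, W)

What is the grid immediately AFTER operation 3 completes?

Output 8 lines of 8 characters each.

After op 1 paint(7,2,G):
KKKKKKKK
KKKKKKKK
KKKKKKKK
KKKKKKKK
KKKKKKKK
KKKKRRRR
KKKKRRRR
KKGKRRRR
After op 2 paint(5,7,Y):
KKKKKKKK
KKKKKKKK
KKKKKKKK
KKKKKKKK
KKKKKKKK
KKKKRRRY
KKKKRRRR
KKGKRRRR
After op 3 paint(4,2,B):
KKKKKKKK
KKKKKKKK
KKKKKKKK
KKKKKKKK
KKBKKKKK
KKKKRRRY
KKKKRRRR
KKGKRRRR

Answer: KKKKKKKK
KKKKKKKK
KKKKKKKK
KKKKKKKK
KKBKKKKK
KKKKRRRY
KKKKRRRR
KKGKRRRR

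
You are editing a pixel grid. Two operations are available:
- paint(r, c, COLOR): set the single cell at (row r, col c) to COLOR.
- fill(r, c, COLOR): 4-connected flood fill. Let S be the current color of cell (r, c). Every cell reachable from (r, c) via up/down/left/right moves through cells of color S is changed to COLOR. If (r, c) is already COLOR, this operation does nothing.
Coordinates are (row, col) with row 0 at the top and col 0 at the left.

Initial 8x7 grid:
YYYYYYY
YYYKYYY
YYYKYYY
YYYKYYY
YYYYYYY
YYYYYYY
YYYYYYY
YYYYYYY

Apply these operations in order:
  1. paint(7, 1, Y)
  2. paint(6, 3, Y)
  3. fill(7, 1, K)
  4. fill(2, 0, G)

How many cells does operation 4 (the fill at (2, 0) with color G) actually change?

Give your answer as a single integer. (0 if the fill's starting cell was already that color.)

Answer: 56

Derivation:
After op 1 paint(7,1,Y):
YYYYYYY
YYYKYYY
YYYKYYY
YYYKYYY
YYYYYYY
YYYYYYY
YYYYYYY
YYYYYYY
After op 2 paint(6,3,Y):
YYYYYYY
YYYKYYY
YYYKYYY
YYYKYYY
YYYYYYY
YYYYYYY
YYYYYYY
YYYYYYY
After op 3 fill(7,1,K) [53 cells changed]:
KKKKKKK
KKKKKKK
KKKKKKK
KKKKKKK
KKKKKKK
KKKKKKK
KKKKKKK
KKKKKKK
After op 4 fill(2,0,G) [56 cells changed]:
GGGGGGG
GGGGGGG
GGGGGGG
GGGGGGG
GGGGGGG
GGGGGGG
GGGGGGG
GGGGGGG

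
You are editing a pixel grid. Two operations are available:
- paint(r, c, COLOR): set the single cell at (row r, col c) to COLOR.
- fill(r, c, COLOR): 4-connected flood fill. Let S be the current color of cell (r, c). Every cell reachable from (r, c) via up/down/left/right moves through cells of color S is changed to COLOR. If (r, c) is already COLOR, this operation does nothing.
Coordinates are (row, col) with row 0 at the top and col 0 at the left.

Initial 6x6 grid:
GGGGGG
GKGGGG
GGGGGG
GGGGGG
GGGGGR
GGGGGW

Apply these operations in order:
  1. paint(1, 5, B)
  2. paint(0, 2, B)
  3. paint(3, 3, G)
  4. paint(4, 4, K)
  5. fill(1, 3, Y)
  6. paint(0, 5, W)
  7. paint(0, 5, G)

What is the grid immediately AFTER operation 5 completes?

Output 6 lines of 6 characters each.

Answer: YYBYYY
YKYYYB
YYYYYY
YYYYYY
YYYYKR
YYYYYW

Derivation:
After op 1 paint(1,5,B):
GGGGGG
GKGGGB
GGGGGG
GGGGGG
GGGGGR
GGGGGW
After op 2 paint(0,2,B):
GGBGGG
GKGGGB
GGGGGG
GGGGGG
GGGGGR
GGGGGW
After op 3 paint(3,3,G):
GGBGGG
GKGGGB
GGGGGG
GGGGGG
GGGGGR
GGGGGW
After op 4 paint(4,4,K):
GGBGGG
GKGGGB
GGGGGG
GGGGGG
GGGGKR
GGGGGW
After op 5 fill(1,3,Y) [30 cells changed]:
YYBYYY
YKYYYB
YYYYYY
YYYYYY
YYYYKR
YYYYYW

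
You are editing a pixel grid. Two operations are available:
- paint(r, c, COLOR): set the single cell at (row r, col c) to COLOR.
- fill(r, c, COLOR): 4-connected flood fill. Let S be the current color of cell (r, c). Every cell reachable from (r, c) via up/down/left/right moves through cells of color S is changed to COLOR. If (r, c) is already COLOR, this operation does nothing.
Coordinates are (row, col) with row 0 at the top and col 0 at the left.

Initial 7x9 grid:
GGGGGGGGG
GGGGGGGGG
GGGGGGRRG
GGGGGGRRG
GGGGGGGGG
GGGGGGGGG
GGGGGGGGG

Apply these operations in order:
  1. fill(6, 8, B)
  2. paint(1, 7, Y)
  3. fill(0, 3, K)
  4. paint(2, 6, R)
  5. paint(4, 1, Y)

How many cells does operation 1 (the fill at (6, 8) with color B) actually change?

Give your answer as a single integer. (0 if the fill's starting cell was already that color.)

After op 1 fill(6,8,B) [59 cells changed]:
BBBBBBBBB
BBBBBBBBB
BBBBBBRRB
BBBBBBRRB
BBBBBBBBB
BBBBBBBBB
BBBBBBBBB

Answer: 59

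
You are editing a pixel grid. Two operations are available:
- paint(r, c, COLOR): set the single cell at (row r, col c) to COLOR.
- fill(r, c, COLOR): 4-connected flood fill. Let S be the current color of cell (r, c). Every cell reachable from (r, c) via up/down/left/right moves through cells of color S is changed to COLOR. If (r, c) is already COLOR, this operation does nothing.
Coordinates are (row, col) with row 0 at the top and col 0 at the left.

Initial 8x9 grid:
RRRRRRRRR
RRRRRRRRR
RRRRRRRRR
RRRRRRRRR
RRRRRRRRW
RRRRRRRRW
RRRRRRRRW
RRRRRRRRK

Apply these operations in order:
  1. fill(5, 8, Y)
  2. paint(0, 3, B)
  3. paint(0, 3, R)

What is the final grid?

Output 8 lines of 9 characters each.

After op 1 fill(5,8,Y) [3 cells changed]:
RRRRRRRRR
RRRRRRRRR
RRRRRRRRR
RRRRRRRRR
RRRRRRRRY
RRRRRRRRY
RRRRRRRRY
RRRRRRRRK
After op 2 paint(0,3,B):
RRRBRRRRR
RRRRRRRRR
RRRRRRRRR
RRRRRRRRR
RRRRRRRRY
RRRRRRRRY
RRRRRRRRY
RRRRRRRRK
After op 3 paint(0,3,R):
RRRRRRRRR
RRRRRRRRR
RRRRRRRRR
RRRRRRRRR
RRRRRRRRY
RRRRRRRRY
RRRRRRRRY
RRRRRRRRK

Answer: RRRRRRRRR
RRRRRRRRR
RRRRRRRRR
RRRRRRRRR
RRRRRRRRY
RRRRRRRRY
RRRRRRRRY
RRRRRRRRK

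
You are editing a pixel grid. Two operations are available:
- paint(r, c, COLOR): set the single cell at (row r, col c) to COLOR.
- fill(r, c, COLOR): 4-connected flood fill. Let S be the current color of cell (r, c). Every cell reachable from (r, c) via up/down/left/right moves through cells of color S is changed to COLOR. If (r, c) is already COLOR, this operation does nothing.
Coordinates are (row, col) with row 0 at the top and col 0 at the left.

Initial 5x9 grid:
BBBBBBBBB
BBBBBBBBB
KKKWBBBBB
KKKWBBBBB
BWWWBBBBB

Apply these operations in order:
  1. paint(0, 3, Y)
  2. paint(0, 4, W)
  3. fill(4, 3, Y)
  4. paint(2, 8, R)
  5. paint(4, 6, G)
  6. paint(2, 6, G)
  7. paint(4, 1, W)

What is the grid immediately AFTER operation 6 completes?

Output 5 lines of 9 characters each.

Answer: BBBYWBBBB
BBBBBBBBB
KKKYBBGBR
KKKYBBBBB
BYYYBBGBB

Derivation:
After op 1 paint(0,3,Y):
BBBYBBBBB
BBBBBBBBB
KKKWBBBBB
KKKWBBBBB
BWWWBBBBB
After op 2 paint(0,4,W):
BBBYWBBBB
BBBBBBBBB
KKKWBBBBB
KKKWBBBBB
BWWWBBBBB
After op 3 fill(4,3,Y) [5 cells changed]:
BBBYWBBBB
BBBBBBBBB
KKKYBBBBB
KKKYBBBBB
BYYYBBBBB
After op 4 paint(2,8,R):
BBBYWBBBB
BBBBBBBBB
KKKYBBBBR
KKKYBBBBB
BYYYBBBBB
After op 5 paint(4,6,G):
BBBYWBBBB
BBBBBBBBB
KKKYBBBBR
KKKYBBBBB
BYYYBBGBB
After op 6 paint(2,6,G):
BBBYWBBBB
BBBBBBBBB
KKKYBBGBR
KKKYBBBBB
BYYYBBGBB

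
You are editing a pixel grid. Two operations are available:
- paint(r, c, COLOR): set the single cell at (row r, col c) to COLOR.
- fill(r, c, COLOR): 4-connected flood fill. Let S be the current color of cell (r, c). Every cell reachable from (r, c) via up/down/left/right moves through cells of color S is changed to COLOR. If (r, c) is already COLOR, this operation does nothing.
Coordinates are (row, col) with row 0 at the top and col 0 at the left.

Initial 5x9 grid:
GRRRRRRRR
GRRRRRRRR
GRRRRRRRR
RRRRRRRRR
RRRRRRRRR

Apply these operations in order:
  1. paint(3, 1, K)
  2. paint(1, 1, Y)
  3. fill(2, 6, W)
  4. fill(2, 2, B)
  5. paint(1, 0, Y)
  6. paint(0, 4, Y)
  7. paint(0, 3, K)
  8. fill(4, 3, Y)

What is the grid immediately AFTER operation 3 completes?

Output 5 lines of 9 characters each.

Answer: GWWWWWWWW
GYWWWWWWW
GWWWWWWWW
WKWWWWWWW
WWWWWWWWW

Derivation:
After op 1 paint(3,1,K):
GRRRRRRRR
GRRRRRRRR
GRRRRRRRR
RKRRRRRRR
RRRRRRRRR
After op 2 paint(1,1,Y):
GRRRRRRRR
GYRRRRRRR
GRRRRRRRR
RKRRRRRRR
RRRRRRRRR
After op 3 fill(2,6,W) [40 cells changed]:
GWWWWWWWW
GYWWWWWWW
GWWWWWWWW
WKWWWWWWW
WWWWWWWWW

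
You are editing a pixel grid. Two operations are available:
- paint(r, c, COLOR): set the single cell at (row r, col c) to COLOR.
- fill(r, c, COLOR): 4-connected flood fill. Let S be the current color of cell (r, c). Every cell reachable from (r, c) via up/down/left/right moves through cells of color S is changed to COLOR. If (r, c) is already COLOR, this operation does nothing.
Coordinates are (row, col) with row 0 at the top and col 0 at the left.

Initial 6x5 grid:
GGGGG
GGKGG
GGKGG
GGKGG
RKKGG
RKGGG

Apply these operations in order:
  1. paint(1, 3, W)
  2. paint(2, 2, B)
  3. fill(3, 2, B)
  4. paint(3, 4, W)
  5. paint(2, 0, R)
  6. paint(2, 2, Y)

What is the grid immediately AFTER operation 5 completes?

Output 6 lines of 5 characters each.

After op 1 paint(1,3,W):
GGGGG
GGKWG
GGKGG
GGKGG
RKKGG
RKGGG
After op 2 paint(2,2,B):
GGGGG
GGKWG
GGBGG
GGKGG
RKKGG
RKGGG
After op 3 fill(3,2,B) [4 cells changed]:
GGGGG
GGKWG
GGBGG
GGBGG
RBBGG
RBGGG
After op 4 paint(3,4,W):
GGGGG
GGKWG
GGBGG
GGBGW
RBBGG
RBGGG
After op 5 paint(2,0,R):
GGGGG
GGKWG
RGBGG
GGBGW
RBBGG
RBGGG

Answer: GGGGG
GGKWG
RGBGG
GGBGW
RBBGG
RBGGG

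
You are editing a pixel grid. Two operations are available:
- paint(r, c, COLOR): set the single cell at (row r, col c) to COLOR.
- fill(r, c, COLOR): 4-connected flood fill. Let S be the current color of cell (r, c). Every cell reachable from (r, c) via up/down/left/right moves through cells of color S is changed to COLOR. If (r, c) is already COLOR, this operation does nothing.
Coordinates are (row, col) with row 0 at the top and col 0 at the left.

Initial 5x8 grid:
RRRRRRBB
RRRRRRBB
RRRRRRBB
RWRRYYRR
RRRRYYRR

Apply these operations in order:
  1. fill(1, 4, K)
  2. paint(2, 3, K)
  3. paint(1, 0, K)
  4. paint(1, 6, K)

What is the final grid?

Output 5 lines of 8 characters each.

Answer: KKKKKKBB
KKKKKKKB
KKKKKKBB
KWKKYYRR
KKKKYYRR

Derivation:
After op 1 fill(1,4,K) [25 cells changed]:
KKKKKKBB
KKKKKKBB
KKKKKKBB
KWKKYYRR
KKKKYYRR
After op 2 paint(2,3,K):
KKKKKKBB
KKKKKKBB
KKKKKKBB
KWKKYYRR
KKKKYYRR
After op 3 paint(1,0,K):
KKKKKKBB
KKKKKKBB
KKKKKKBB
KWKKYYRR
KKKKYYRR
After op 4 paint(1,6,K):
KKKKKKBB
KKKKKKKB
KKKKKKBB
KWKKYYRR
KKKKYYRR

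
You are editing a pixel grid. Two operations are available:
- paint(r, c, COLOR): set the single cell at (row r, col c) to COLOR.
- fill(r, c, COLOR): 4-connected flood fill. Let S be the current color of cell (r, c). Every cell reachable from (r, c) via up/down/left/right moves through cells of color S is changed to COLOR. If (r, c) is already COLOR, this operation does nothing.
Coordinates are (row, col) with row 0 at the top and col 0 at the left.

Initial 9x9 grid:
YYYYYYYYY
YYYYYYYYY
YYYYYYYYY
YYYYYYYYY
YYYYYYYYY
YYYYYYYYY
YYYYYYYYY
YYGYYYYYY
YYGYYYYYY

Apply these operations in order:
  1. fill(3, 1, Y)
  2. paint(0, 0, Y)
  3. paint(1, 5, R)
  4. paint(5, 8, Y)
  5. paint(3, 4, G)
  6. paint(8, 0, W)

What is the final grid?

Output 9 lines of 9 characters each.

After op 1 fill(3,1,Y) [0 cells changed]:
YYYYYYYYY
YYYYYYYYY
YYYYYYYYY
YYYYYYYYY
YYYYYYYYY
YYYYYYYYY
YYYYYYYYY
YYGYYYYYY
YYGYYYYYY
After op 2 paint(0,0,Y):
YYYYYYYYY
YYYYYYYYY
YYYYYYYYY
YYYYYYYYY
YYYYYYYYY
YYYYYYYYY
YYYYYYYYY
YYGYYYYYY
YYGYYYYYY
After op 3 paint(1,5,R):
YYYYYYYYY
YYYYYRYYY
YYYYYYYYY
YYYYYYYYY
YYYYYYYYY
YYYYYYYYY
YYYYYYYYY
YYGYYYYYY
YYGYYYYYY
After op 4 paint(5,8,Y):
YYYYYYYYY
YYYYYRYYY
YYYYYYYYY
YYYYYYYYY
YYYYYYYYY
YYYYYYYYY
YYYYYYYYY
YYGYYYYYY
YYGYYYYYY
After op 5 paint(3,4,G):
YYYYYYYYY
YYYYYRYYY
YYYYYYYYY
YYYYGYYYY
YYYYYYYYY
YYYYYYYYY
YYYYYYYYY
YYGYYYYYY
YYGYYYYYY
After op 6 paint(8,0,W):
YYYYYYYYY
YYYYYRYYY
YYYYYYYYY
YYYYGYYYY
YYYYYYYYY
YYYYYYYYY
YYYYYYYYY
YYGYYYYYY
WYGYYYYYY

Answer: YYYYYYYYY
YYYYYRYYY
YYYYYYYYY
YYYYGYYYY
YYYYYYYYY
YYYYYYYYY
YYYYYYYYY
YYGYYYYYY
WYGYYYYYY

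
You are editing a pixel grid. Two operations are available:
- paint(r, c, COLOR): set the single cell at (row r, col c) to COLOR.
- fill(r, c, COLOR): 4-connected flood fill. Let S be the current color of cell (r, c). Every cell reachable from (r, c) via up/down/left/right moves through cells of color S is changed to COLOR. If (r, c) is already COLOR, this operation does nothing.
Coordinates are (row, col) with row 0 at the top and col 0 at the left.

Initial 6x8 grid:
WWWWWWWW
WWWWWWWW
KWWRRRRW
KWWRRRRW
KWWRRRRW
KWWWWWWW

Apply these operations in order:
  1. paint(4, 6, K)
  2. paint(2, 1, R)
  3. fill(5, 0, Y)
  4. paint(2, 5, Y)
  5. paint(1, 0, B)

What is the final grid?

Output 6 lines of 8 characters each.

After op 1 paint(4,6,K):
WWWWWWWW
WWWWWWWW
KWWRRRRW
KWWRRRRW
KWWRRRKW
KWWWWWWW
After op 2 paint(2,1,R):
WWWWWWWW
WWWWWWWW
KRWRRRRW
KWWRRRRW
KWWRRRKW
KWWWWWWW
After op 3 fill(5,0,Y) [4 cells changed]:
WWWWWWWW
WWWWWWWW
YRWRRRRW
YWWRRRRW
YWWRRRKW
YWWWWWWW
After op 4 paint(2,5,Y):
WWWWWWWW
WWWWWWWW
YRWRRYRW
YWWRRRRW
YWWRRRKW
YWWWWWWW
After op 5 paint(1,0,B):
WWWWWWWW
BWWWWWWW
YRWRRYRW
YWWRRRRW
YWWRRRKW
YWWWWWWW

Answer: WWWWWWWW
BWWWWWWW
YRWRRYRW
YWWRRRRW
YWWRRRKW
YWWWWWWW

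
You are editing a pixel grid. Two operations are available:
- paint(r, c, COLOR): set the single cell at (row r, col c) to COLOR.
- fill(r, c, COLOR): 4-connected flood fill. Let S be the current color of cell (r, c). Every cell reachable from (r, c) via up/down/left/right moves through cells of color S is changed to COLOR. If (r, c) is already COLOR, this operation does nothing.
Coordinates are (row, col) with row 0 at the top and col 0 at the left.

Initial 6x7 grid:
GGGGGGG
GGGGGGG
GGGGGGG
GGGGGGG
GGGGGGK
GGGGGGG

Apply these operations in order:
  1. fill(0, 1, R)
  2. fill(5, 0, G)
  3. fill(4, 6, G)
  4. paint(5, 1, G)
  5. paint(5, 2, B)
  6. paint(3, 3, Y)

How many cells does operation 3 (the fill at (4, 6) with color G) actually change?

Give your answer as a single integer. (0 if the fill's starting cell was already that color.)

After op 1 fill(0,1,R) [41 cells changed]:
RRRRRRR
RRRRRRR
RRRRRRR
RRRRRRR
RRRRRRK
RRRRRRR
After op 2 fill(5,0,G) [41 cells changed]:
GGGGGGG
GGGGGGG
GGGGGGG
GGGGGGG
GGGGGGK
GGGGGGG
After op 3 fill(4,6,G) [1 cells changed]:
GGGGGGG
GGGGGGG
GGGGGGG
GGGGGGG
GGGGGGG
GGGGGGG

Answer: 1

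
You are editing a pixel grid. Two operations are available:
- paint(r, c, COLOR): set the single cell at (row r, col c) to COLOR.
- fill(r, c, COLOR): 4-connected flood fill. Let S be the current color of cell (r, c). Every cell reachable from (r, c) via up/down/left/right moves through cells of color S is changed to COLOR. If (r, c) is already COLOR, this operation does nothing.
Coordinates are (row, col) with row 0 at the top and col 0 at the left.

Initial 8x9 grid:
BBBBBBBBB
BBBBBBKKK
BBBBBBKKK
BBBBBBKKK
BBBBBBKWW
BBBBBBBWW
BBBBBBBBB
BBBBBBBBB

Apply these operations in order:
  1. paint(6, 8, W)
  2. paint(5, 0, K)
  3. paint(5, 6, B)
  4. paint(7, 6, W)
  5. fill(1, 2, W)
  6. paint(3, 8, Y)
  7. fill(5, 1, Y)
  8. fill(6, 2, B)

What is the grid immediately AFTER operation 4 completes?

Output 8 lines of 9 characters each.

After op 1 paint(6,8,W):
BBBBBBBBB
BBBBBBKKK
BBBBBBKKK
BBBBBBKKK
BBBBBBKWW
BBBBBBBWW
BBBBBBBBW
BBBBBBBBB
After op 2 paint(5,0,K):
BBBBBBBBB
BBBBBBKKK
BBBBBBKKK
BBBBBBKKK
BBBBBBKWW
KBBBBBBWW
BBBBBBBBW
BBBBBBBBB
After op 3 paint(5,6,B):
BBBBBBBBB
BBBBBBKKK
BBBBBBKKK
BBBBBBKKK
BBBBBBKWW
KBBBBBBWW
BBBBBBBBW
BBBBBBBBB
After op 4 paint(7,6,W):
BBBBBBBBB
BBBBBBKKK
BBBBBBKKK
BBBBBBKKK
BBBBBBKWW
KBBBBBBWW
BBBBBBBBW
BBBBBBWBB

Answer: BBBBBBBBB
BBBBBBKKK
BBBBBBKKK
BBBBBBKKK
BBBBBBKWW
KBBBBBBWW
BBBBBBBBW
BBBBBBWBB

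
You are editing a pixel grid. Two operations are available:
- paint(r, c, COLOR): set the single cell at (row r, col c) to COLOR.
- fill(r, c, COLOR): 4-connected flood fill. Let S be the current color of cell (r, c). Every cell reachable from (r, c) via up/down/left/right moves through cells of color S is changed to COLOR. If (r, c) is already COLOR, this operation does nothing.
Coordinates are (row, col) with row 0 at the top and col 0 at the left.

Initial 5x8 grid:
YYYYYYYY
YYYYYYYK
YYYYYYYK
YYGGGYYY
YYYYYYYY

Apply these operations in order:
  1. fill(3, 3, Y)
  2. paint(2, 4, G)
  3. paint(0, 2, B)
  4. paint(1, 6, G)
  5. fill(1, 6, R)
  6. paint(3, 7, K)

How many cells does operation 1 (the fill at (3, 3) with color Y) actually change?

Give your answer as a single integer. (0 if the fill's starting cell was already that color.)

After op 1 fill(3,3,Y) [3 cells changed]:
YYYYYYYY
YYYYYYYK
YYYYYYYK
YYYYYYYY
YYYYYYYY

Answer: 3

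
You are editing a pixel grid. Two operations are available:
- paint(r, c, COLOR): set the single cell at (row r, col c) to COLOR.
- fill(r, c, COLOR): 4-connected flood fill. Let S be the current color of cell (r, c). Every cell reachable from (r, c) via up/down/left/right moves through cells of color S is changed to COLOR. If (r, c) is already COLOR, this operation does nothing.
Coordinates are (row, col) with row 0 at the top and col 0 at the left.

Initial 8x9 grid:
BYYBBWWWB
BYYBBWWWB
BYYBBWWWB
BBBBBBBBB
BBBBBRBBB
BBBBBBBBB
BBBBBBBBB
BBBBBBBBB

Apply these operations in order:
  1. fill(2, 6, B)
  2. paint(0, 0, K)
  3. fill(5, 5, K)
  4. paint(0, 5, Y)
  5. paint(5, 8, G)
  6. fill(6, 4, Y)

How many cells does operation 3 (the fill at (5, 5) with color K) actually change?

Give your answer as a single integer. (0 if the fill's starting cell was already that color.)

Answer: 64

Derivation:
After op 1 fill(2,6,B) [9 cells changed]:
BYYBBBBBB
BYYBBBBBB
BYYBBBBBB
BBBBBBBBB
BBBBBRBBB
BBBBBBBBB
BBBBBBBBB
BBBBBBBBB
After op 2 paint(0,0,K):
KYYBBBBBB
BYYBBBBBB
BYYBBBBBB
BBBBBBBBB
BBBBBRBBB
BBBBBBBBB
BBBBBBBBB
BBBBBBBBB
After op 3 fill(5,5,K) [64 cells changed]:
KYYKKKKKK
KYYKKKKKK
KYYKKKKKK
KKKKKKKKK
KKKKKRKKK
KKKKKKKKK
KKKKKKKKK
KKKKKKKKK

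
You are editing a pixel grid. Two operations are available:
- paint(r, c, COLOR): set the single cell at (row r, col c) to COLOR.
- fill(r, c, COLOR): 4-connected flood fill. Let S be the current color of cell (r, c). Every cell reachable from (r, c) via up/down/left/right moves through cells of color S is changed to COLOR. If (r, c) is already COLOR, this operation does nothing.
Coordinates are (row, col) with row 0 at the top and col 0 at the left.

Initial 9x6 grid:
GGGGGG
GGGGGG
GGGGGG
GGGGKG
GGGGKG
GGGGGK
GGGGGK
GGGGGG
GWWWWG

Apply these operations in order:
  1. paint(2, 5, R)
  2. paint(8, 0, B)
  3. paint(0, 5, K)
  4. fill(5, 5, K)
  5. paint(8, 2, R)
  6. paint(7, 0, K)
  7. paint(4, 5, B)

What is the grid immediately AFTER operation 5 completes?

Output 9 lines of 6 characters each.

Answer: GGGGGK
GGGGGG
GGGGGR
GGGGKG
GGGGKG
GGGGGK
GGGGGK
GGGGGG
BWRWWG

Derivation:
After op 1 paint(2,5,R):
GGGGGG
GGGGGG
GGGGGR
GGGGKG
GGGGKG
GGGGGK
GGGGGK
GGGGGG
GWWWWG
After op 2 paint(8,0,B):
GGGGGG
GGGGGG
GGGGGR
GGGGKG
GGGGKG
GGGGGK
GGGGGK
GGGGGG
BWWWWG
After op 3 paint(0,5,K):
GGGGGK
GGGGGG
GGGGGR
GGGGKG
GGGGKG
GGGGGK
GGGGGK
GGGGGG
BWWWWG
After op 4 fill(5,5,K) [0 cells changed]:
GGGGGK
GGGGGG
GGGGGR
GGGGKG
GGGGKG
GGGGGK
GGGGGK
GGGGGG
BWWWWG
After op 5 paint(8,2,R):
GGGGGK
GGGGGG
GGGGGR
GGGGKG
GGGGKG
GGGGGK
GGGGGK
GGGGGG
BWRWWG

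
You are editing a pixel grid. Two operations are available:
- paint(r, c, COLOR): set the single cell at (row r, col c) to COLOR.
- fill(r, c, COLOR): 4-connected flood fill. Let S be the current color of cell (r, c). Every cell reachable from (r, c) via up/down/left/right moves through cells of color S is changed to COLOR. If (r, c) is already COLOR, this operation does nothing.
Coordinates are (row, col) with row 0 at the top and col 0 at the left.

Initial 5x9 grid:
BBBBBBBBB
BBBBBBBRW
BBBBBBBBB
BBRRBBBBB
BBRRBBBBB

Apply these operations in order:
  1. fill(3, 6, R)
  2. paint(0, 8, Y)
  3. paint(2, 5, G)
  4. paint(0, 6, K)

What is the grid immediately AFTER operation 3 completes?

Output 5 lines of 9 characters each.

Answer: RRRRRRRRY
RRRRRRRRW
RRRRRGRRR
RRRRRRRRR
RRRRRRRRR

Derivation:
After op 1 fill(3,6,R) [39 cells changed]:
RRRRRRRRR
RRRRRRRRW
RRRRRRRRR
RRRRRRRRR
RRRRRRRRR
After op 2 paint(0,8,Y):
RRRRRRRRY
RRRRRRRRW
RRRRRRRRR
RRRRRRRRR
RRRRRRRRR
After op 3 paint(2,5,G):
RRRRRRRRY
RRRRRRRRW
RRRRRGRRR
RRRRRRRRR
RRRRRRRRR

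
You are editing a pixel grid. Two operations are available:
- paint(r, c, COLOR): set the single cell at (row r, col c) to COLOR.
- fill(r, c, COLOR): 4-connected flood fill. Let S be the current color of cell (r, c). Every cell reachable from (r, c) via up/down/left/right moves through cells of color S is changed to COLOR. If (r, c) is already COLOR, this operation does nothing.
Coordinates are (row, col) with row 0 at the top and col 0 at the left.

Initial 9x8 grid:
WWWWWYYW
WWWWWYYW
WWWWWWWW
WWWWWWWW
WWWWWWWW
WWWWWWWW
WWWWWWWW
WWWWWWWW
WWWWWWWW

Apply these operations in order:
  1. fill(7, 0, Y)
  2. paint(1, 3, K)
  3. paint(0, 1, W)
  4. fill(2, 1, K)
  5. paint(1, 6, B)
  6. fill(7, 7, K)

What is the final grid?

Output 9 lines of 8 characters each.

After op 1 fill(7,0,Y) [68 cells changed]:
YYYYYYYY
YYYYYYYY
YYYYYYYY
YYYYYYYY
YYYYYYYY
YYYYYYYY
YYYYYYYY
YYYYYYYY
YYYYYYYY
After op 2 paint(1,3,K):
YYYYYYYY
YYYKYYYY
YYYYYYYY
YYYYYYYY
YYYYYYYY
YYYYYYYY
YYYYYYYY
YYYYYYYY
YYYYYYYY
After op 3 paint(0,1,W):
YWYYYYYY
YYYKYYYY
YYYYYYYY
YYYYYYYY
YYYYYYYY
YYYYYYYY
YYYYYYYY
YYYYYYYY
YYYYYYYY
After op 4 fill(2,1,K) [70 cells changed]:
KWKKKKKK
KKKKKKKK
KKKKKKKK
KKKKKKKK
KKKKKKKK
KKKKKKKK
KKKKKKKK
KKKKKKKK
KKKKKKKK
After op 5 paint(1,6,B):
KWKKKKKK
KKKKKKBK
KKKKKKKK
KKKKKKKK
KKKKKKKK
KKKKKKKK
KKKKKKKK
KKKKKKKK
KKKKKKKK
After op 6 fill(7,7,K) [0 cells changed]:
KWKKKKKK
KKKKKKBK
KKKKKKKK
KKKKKKKK
KKKKKKKK
KKKKKKKK
KKKKKKKK
KKKKKKKK
KKKKKKKK

Answer: KWKKKKKK
KKKKKKBK
KKKKKKKK
KKKKKKKK
KKKKKKKK
KKKKKKKK
KKKKKKKK
KKKKKKKK
KKKKKKKK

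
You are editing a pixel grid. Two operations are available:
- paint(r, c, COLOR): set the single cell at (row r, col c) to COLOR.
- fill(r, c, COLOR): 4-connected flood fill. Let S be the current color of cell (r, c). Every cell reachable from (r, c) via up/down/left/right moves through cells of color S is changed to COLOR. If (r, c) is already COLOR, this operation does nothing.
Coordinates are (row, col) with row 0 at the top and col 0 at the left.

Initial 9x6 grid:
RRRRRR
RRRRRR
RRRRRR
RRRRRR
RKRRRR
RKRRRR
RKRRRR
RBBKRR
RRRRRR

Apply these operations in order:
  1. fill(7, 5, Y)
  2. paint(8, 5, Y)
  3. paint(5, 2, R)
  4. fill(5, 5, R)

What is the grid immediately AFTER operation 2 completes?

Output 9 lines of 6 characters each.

Answer: YYYYYY
YYYYYY
YYYYYY
YYYYYY
YKYYYY
YKYYYY
YKYYYY
YBBKYY
YYYYYY

Derivation:
After op 1 fill(7,5,Y) [48 cells changed]:
YYYYYY
YYYYYY
YYYYYY
YYYYYY
YKYYYY
YKYYYY
YKYYYY
YBBKYY
YYYYYY
After op 2 paint(8,5,Y):
YYYYYY
YYYYYY
YYYYYY
YYYYYY
YKYYYY
YKYYYY
YKYYYY
YBBKYY
YYYYYY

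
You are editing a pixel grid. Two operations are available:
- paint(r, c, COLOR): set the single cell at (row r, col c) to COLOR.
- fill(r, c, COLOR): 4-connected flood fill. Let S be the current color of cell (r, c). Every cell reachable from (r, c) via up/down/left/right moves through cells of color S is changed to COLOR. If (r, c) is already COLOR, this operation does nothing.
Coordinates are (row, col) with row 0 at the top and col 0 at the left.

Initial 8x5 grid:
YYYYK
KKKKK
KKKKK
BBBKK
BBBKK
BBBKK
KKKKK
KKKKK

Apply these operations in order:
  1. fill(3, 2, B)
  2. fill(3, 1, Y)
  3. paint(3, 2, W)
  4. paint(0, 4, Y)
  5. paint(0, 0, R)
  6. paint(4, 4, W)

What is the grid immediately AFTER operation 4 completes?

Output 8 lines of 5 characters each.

After op 1 fill(3,2,B) [0 cells changed]:
YYYYK
KKKKK
KKKKK
BBBKK
BBBKK
BBBKK
KKKKK
KKKKK
After op 2 fill(3,1,Y) [9 cells changed]:
YYYYK
KKKKK
KKKKK
YYYKK
YYYKK
YYYKK
KKKKK
KKKKK
After op 3 paint(3,2,W):
YYYYK
KKKKK
KKKKK
YYWKK
YYYKK
YYYKK
KKKKK
KKKKK
After op 4 paint(0,4,Y):
YYYYY
KKKKK
KKKKK
YYWKK
YYYKK
YYYKK
KKKKK
KKKKK

Answer: YYYYY
KKKKK
KKKKK
YYWKK
YYYKK
YYYKK
KKKKK
KKKKK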